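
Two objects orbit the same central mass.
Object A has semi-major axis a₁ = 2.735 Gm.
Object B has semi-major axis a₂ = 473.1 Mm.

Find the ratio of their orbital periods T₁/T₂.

Convert to SI: a₁ = 2.735 Gm = 2.735e+09 m; a₂ = 473.1 Mm = 4.731e+08 m.
From Kepler's third law, (T₁/T₂)² = (a₁/a₂)³, so T₁/T₂ = (a₁/a₂)^(3/2).
a₁/a₂ = 2.735e+09 / 4.731e+08 = 5.78102.
T₁/T₂ = (5.78102)^(3/2) ≈ 13.9.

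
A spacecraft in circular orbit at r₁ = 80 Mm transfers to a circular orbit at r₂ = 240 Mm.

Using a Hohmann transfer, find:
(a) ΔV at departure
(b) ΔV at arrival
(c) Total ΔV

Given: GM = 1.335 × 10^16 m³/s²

Convert to SI: r₁ = 80 Mm = 8e+07 m; r₂ = 240 Mm = 2.4e+08 m.
Transfer semi-major axis: a_t = (r₁ + r₂)/2 = (8e+07 + 2.4e+08)/2 = 1.6e+08 m.
Circular speeds: v₁ = √(GM/r₁) = 12918 m/s, v₂ = √(GM/r₂) = 7458.22 m/s.
Transfer speeds (vis-viva v² = GM(2/r − 1/a_t)): v₁ᵗ = 15821.3 m/s, v₂ᵗ = 5273.76 m/s.
(a) ΔV₁ = |v₁ᵗ − v₁| ≈ 2903 m/s = 2.903 km/s.
(b) ΔV₂ = |v₂ − v₂ᵗ| ≈ 2184 m/s = 2.184 km/s.
(c) ΔV_total = ΔV₁ + ΔV₂ ≈ 5088 m/s = 5.088 km/s.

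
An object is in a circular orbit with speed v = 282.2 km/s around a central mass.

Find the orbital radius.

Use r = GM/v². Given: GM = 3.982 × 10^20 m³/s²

Convert to SI: v = 282.2 km/s = 282200 m/s.
For a circular orbit, v² = GM / r, so r = GM / v².
r = 3.982e+20 / (282200)² m ≈ 5e+09 m = 5 Gm.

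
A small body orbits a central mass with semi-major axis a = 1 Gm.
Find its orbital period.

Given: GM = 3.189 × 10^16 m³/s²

Convert to SI: a = 1 Gm = 1e+09 m.
Kepler's third law: T = 2π √(a³ / GM).
Substituting a = 1e+09 m and GM = 3.189e+16 m³/s²:
T = 2π √((1e+09)³ / 3.189e+16) s
T ≈ 1.113e+06 s = 12.88 days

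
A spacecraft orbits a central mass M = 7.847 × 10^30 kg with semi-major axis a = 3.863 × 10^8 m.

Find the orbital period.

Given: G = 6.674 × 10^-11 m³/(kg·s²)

GM = G · M = 6.674e-11 · 7.847e+30 = 5.23709e+20 m³/s².
Kepler's third law: T = 2π √(a³ / GM).
Substituting a = 3.863e+08 m and GM = 5.23709e+20 m³/s²:
T = 2π √((3.863e+08)³ / 5.23709e+20) s
T ≈ 2085 s = 34.74 minutes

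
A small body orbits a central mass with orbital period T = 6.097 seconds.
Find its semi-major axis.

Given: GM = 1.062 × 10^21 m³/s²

Invert Kepler's third law: a = (GM · T² / (4π²))^(1/3).
Substituting T = 6.097 s and GM = 1.062e+21 m³/s²:
a = (1.062e+21 · (6.097)² / (4π²))^(1/3) m
a ≈ 1e+07 m = 10 Mm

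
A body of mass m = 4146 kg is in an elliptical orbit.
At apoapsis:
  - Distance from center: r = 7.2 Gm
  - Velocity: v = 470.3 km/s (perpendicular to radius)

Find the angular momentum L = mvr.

Convert to SI: r = 7.2 Gm = 7.2e+09 m; v = 470.3 km/s = 470300 m/s.
Since v is perpendicular to r, L = m · v · r.
L = 4146 · 470300 · 7.2e+09 kg·m²/s ≈ 1.404e+19 kg·m²/s.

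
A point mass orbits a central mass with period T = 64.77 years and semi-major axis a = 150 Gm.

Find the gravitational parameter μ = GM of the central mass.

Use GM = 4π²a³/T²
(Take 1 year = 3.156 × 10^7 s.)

Convert to SI: T = 64.77 years = 2.04414e+09 s; a = 150 Gm = 1.5e+11 m.
GM = 4π² · a³ / T².
GM = 4π² · (1.5e+11)³ / (2.04414e+09)² m³/s² ≈ 3.189e+16 m³/s² = 3.189 × 10^16 m³/s².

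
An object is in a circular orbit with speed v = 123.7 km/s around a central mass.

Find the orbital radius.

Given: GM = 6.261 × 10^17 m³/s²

Convert to SI: v = 123.7 km/s = 123700 m/s.
For a circular orbit, v² = GM / r, so r = GM / v².
r = 6.261e+17 / (123700)² m ≈ 4.092e+07 m = 40.92 Mm.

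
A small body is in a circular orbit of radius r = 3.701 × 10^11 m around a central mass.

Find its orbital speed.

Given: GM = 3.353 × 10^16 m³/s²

For a circular orbit, gravity supplies the centripetal force, so v = √(GM / r).
v = √(3.353e+16 / 3.701e+11) m/s ≈ 301 m/s = 301 m/s.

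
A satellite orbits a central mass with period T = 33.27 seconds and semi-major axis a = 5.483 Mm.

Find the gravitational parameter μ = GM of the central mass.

Convert to SI: a = 5.483 Mm = 5.483e+06 m.
GM = 4π² · a³ / T².
GM = 4π² · (5.483e+06)³ / (33.27)² m³/s² ≈ 5.879e+18 m³/s² = 5.879 × 10^18 m³/s².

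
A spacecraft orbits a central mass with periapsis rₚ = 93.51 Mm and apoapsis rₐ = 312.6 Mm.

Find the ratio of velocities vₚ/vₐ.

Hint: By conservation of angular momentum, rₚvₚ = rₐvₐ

Convert to SI: rₚ = 93.51 Mm = 9.351e+07 m; rₐ = 312.6 Mm = 3.126e+08 m.
Conservation of angular momentum gives rₚvₚ = rₐvₐ, so vₚ/vₐ = rₐ/rₚ.
vₚ/vₐ = 3.126e+08 / 9.351e+07 ≈ 3.343.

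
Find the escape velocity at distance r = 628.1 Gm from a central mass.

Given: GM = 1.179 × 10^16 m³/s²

Convert to SI: r = 628.1 Gm = 6.281e+11 m.
Escape velocity comes from setting total energy to zero: ½v² − GM/r = 0 ⇒ v_esc = √(2GM / r).
v_esc = √(2 · 1.179e+16 / 6.281e+11) m/s ≈ 193.8 m/s = 193.8 m/s.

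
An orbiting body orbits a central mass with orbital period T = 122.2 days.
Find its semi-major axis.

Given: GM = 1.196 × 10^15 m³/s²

Convert to SI: T = 122.2 days = 1.05581e+07 s.
Invert Kepler's third law: a = (GM · T² / (4π²))^(1/3).
Substituting T = 1.05581e+07 s and GM = 1.196e+15 m³/s²:
a = (1.196e+15 · (1.05581e+07)² / (4π²))^(1/3) m
a ≈ 1.5e+09 m = 1.5 Gm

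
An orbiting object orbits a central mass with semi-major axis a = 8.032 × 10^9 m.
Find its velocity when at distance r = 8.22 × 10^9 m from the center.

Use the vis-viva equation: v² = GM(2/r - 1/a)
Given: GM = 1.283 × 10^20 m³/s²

Vis-viva: v = √(GM · (2/r − 1/a)).
2/r − 1/a = 2/8.22e+09 − 1/8.032e+09 = 1.18807e-10 m⁻¹.
v = √(1.283e+20 · 1.18807e-10) m/s ≈ 1.235e+05 m/s = 123.5 km/s.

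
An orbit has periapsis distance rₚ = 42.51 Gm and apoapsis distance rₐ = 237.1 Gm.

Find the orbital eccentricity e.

Convert to SI: rₚ = 42.51 Gm = 4.251e+10 m; rₐ = 237.1 Gm = 2.371e+11 m.
e = (rₐ − rₚ) / (rₐ + rₚ).
e = (2.371e+11 − 4.251e+10) / (2.371e+11 + 4.251e+10) = 1.9459e+11 / 2.7961e+11 ≈ 0.6959.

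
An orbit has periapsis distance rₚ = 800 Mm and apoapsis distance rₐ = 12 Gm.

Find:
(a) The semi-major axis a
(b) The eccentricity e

Convert to SI: rₚ = 800 Mm = 8e+08 m; rₐ = 12 Gm = 1.2e+10 m.
(a) a = (rₚ + rₐ) / 2 = (8e+08 + 1.2e+10) / 2 ≈ 6.4e+09 m = 6.4 Gm.
(b) e = (rₐ − rₚ) / (rₐ + rₚ) = (1.2e+10 − 8e+08) / (1.2e+10 + 8e+08) ≈ 0.875.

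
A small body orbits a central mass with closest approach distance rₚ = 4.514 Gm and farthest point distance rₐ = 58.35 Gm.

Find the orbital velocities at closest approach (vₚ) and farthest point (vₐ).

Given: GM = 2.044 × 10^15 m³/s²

Convert to SI: rₚ = 4.514 Gm = 4.514e+09 m; rₐ = 58.35 Gm = 5.835e+10 m.
Use the vis-viva equation v² = GM(2/r − 1/a) with a = (rₚ + rₐ)/2 = (4.514e+09 + 5.835e+10)/2 = 3.1432e+10 m.
vₚ = √(GM · (2/rₚ − 1/a)) = √(2.044e+15 · (2/4.514e+09 − 1/3.1432e+10)) m/s ≈ 916.8 m/s = 916.8 m/s.
vₐ = √(GM · (2/rₐ − 1/a)) = √(2.044e+15 · (2/5.835e+10 − 1/3.1432e+10)) m/s ≈ 70.93 m/s = 70.93 m/s.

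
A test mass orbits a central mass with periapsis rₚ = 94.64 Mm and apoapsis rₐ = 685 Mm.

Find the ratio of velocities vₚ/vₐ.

Convert to SI: rₚ = 94.64 Mm = 9.464e+07 m; rₐ = 685 Mm = 6.85e+08 m.
Conservation of angular momentum gives rₚvₚ = rₐvₐ, so vₚ/vₐ = rₐ/rₚ.
vₚ/vₐ = 6.85e+08 / 9.464e+07 ≈ 7.238.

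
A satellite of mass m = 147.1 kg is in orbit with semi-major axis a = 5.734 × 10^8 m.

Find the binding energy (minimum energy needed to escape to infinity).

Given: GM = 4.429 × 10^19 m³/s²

Total orbital energy is E = −GMm/(2a); binding energy is E_bind = −E = GMm/(2a).
E_bind = 4.429e+19 · 147.1 / (2 · 5.734e+08) J ≈ 5.681e+12 J = 5.681 TJ.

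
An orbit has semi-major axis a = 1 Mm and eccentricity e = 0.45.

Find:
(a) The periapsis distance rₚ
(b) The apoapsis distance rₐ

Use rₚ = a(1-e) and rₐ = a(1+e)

Convert to SI: a = 1 Mm = 1e+06 m.
(a) rₚ = a(1 − e) = 1e+06 · (1 − 0.45) = 1e+06 · 0.55 ≈ 5.5e+05 m = 550 km.
(b) rₐ = a(1 + e) = 1e+06 · (1 + 0.45) = 1e+06 · 1.45 ≈ 1.45e+06 m = 1.45 Mm.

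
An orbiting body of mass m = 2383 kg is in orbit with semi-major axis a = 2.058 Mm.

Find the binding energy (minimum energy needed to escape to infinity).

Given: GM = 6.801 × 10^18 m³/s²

Convert to SI: a = 2.058 Mm = 2.058e+06 m.
Total orbital energy is E = −GMm/(2a); binding energy is E_bind = −E = GMm/(2a).
E_bind = 6.801e+18 · 2383 / (2 · 2.058e+06) J ≈ 3.938e+15 J = 3.938 PJ.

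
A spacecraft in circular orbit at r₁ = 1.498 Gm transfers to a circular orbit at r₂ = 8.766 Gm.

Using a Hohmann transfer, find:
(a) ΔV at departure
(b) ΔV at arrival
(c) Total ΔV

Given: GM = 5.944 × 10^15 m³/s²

Convert to SI: r₁ = 1.498 Gm = 1.498e+09 m; r₂ = 8.766 Gm = 8.766e+09 m.
Transfer semi-major axis: a_t = (r₁ + r₂)/2 = (1.498e+09 + 8.766e+09)/2 = 5.132e+09 m.
Circular speeds: v₁ = √(GM/r₁) = 1991.97 m/s, v₂ = √(GM/r₂) = 823.453 m/s.
Transfer speeds (vis-viva v² = GM(2/r − 1/a_t)): v₁ᵗ = 2603.4 m/s, v₂ᵗ = 444.889 m/s.
(a) ΔV₁ = |v₁ᵗ − v₁| ≈ 611.4 m/s = 611.4 m/s.
(b) ΔV₂ = |v₂ − v₂ᵗ| ≈ 378.6 m/s = 378.6 m/s.
(c) ΔV_total = ΔV₁ + ΔV₂ ≈ 990 m/s = 990 m/s.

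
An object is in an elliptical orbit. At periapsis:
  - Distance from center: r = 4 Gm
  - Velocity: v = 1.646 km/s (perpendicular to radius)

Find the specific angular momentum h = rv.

Convert to SI: r = 4 Gm = 4e+09 m; v = 1.646 km/s = 1646 m/s.
With v perpendicular to r, h = r · v.
h = 4e+09 · 1646 m²/s ≈ 6.584e+12 m²/s.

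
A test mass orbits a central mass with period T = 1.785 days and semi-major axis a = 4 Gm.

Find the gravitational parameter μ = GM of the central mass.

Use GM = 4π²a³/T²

Convert to SI: T = 1.785 days = 154224 s; a = 4 Gm = 4e+09 m.
GM = 4π² · a³ / T².
GM = 4π² · (4e+09)³ / (154224)² m³/s² ≈ 1.062e+20 m³/s² = 1.062 × 10^20 m³/s².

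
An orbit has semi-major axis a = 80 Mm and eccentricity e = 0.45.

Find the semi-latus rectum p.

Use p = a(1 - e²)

Convert to SI: a = 80 Mm = 8e+07 m.
p = a (1 − e²).
p = 8e+07 · (1 − (0.45)²) = 8e+07 · 0.7975 ≈ 6.38e+07 m = 63.8 Mm.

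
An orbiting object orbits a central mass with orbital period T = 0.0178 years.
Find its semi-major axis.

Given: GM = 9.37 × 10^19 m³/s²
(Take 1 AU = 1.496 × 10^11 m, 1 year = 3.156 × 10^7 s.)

Convert to SI: T = 0.0178 years = 561768 s.
Invert Kepler's third law: a = (GM · T² / (4π²))^(1/3).
Substituting T = 561768 s and GM = 9.37e+19 m³/s²:
a = (9.37e+19 · (561768)² / (4π²))^(1/3) m
a ≈ 9.082e+09 m = 0.06071 AU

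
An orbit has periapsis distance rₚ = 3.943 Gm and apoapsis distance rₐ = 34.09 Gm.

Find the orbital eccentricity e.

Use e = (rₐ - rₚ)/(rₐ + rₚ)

Convert to SI: rₚ = 3.943 Gm = 3.943e+09 m; rₐ = 34.09 Gm = 3.409e+10 m.
e = (rₐ − rₚ) / (rₐ + rₚ).
e = (3.409e+10 − 3.943e+09) / (3.409e+10 + 3.943e+09) = 3.0147e+10 / 3.8033e+10 ≈ 0.7927.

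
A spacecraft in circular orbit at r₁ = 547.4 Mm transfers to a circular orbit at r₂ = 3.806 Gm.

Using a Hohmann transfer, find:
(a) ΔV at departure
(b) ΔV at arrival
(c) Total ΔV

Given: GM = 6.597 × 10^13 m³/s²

Convert to SI: r₁ = 547.4 Mm = 5.474e+08 m; r₂ = 3.806 Gm = 3.806e+09 m.
Transfer semi-major axis: a_t = (r₁ + r₂)/2 = (5.474e+08 + 3.806e+09)/2 = 2.1767e+09 m.
Circular speeds: v₁ = √(GM/r₁) = 347.153 m/s, v₂ = √(GM/r₂) = 131.655 m/s.
Transfer speeds (vis-viva v² = GM(2/r − 1/a_t)): v₁ᵗ = 459.046 m/s, v₂ᵗ = 66.0225 m/s.
(a) ΔV₁ = |v₁ᵗ − v₁| ≈ 111.9 m/s = 111.9 m/s.
(b) ΔV₂ = |v₂ − v₂ᵗ| ≈ 65.63 m/s = 65.63 m/s.
(c) ΔV_total = ΔV₁ + ΔV₂ ≈ 177.5 m/s = 177.5 m/s.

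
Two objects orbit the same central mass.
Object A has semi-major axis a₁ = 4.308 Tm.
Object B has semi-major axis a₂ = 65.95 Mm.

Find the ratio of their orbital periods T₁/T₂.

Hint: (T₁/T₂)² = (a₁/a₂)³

Convert to SI: a₁ = 4.308 Tm = 4.308e+12 m; a₂ = 65.95 Mm = 6.595e+07 m.
From Kepler's third law, (T₁/T₂)² = (a₁/a₂)³, so T₁/T₂ = (a₁/a₂)^(3/2).
a₁/a₂ = 4.308e+12 / 6.595e+07 = 65322.2.
T₁/T₂ = (65322.2)^(3/2) ≈ 1.67e+07.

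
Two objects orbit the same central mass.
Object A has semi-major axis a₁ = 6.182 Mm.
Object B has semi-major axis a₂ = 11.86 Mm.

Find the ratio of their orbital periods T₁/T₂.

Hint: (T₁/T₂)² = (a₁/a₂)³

Convert to SI: a₁ = 6.182 Mm = 6.182e+06 m; a₂ = 11.86 Mm = 1.186e+07 m.
From Kepler's third law, (T₁/T₂)² = (a₁/a₂)³, so T₁/T₂ = (a₁/a₂)^(3/2).
a₁/a₂ = 6.182e+06 / 1.186e+07 = 0.521248.
T₁/T₂ = (0.521248)^(3/2) ≈ 0.3763.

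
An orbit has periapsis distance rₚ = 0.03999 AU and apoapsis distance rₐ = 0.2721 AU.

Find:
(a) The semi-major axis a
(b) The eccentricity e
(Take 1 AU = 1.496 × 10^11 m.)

Convert to SI: rₚ = 0.03999 AU = 5.9825e+09 m; rₐ = 0.2721 AU = 4.07062e+10 m.
(a) a = (rₚ + rₐ) / 2 = (5.9825e+09 + 4.07062e+10) / 2 ≈ 2.334e+10 m = 0.156 AU.
(b) e = (rₐ − rₚ) / (rₐ + rₚ) = (4.07062e+10 − 5.9825e+09) / (4.07062e+10 + 5.9825e+09) ≈ 0.7437.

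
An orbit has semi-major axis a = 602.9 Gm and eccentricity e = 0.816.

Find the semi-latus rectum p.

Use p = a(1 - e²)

Convert to SI: a = 602.9 Gm = 6.029e+11 m.
p = a (1 − e²).
p = 6.029e+11 · (1 − (0.816)²) = 6.029e+11 · 0.334144 ≈ 2.015e+11 m = 201.5 Gm.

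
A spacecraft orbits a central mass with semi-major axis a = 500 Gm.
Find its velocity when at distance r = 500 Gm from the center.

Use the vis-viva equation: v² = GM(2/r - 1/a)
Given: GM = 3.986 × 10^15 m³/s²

Convert to SI: a = 500 Gm = 5e+11 m; r = 500 Gm = 5e+11 m.
Vis-viva: v = √(GM · (2/r − 1/a)).
2/r − 1/a = 2/5e+11 − 1/5e+11 = 2e-12 m⁻¹.
v = √(3.986e+15 · 2e-12) m/s ≈ 89.29 m/s = 89.29 m/s.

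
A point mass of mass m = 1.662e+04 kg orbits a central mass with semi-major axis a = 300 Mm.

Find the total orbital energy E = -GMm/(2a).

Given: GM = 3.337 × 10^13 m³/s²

Convert to SI: a = 300 Mm = 3e+08 m.
E = −GMm / (2a).
E = −3.337e+13 · 1.662e+04 / (2 · 3e+08) J ≈ -9.243e+08 J = -924.3 MJ.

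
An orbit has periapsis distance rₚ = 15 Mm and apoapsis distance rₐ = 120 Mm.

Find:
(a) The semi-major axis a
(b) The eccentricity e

Convert to SI: rₚ = 15 Mm = 1.5e+07 m; rₐ = 120 Mm = 1.2e+08 m.
(a) a = (rₚ + rₐ) / 2 = (1.5e+07 + 1.2e+08) / 2 ≈ 6.75e+07 m = 67.5 Mm.
(b) e = (rₐ − rₚ) / (rₐ + rₚ) = (1.2e+08 − 1.5e+07) / (1.2e+08 + 1.5e+07) ≈ 0.7778.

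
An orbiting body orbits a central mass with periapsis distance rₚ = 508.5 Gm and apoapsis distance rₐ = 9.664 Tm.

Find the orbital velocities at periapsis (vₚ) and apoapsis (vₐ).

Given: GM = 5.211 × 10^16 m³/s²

Convert to SI: rₚ = 508.5 Gm = 5.085e+11 m; rₐ = 9.664 Tm = 9.664e+12 m.
Use the vis-viva equation v² = GM(2/r − 1/a) with a = (rₚ + rₐ)/2 = (5.085e+11 + 9.664e+12)/2 = 5.08625e+12 m.
vₚ = √(GM · (2/rₚ − 1/a)) = √(5.211e+16 · (2/5.085e+11 − 1/5.08625e+12)) m/s ≈ 441.3 m/s = 441.3 m/s.
vₐ = √(GM · (2/rₐ − 1/a)) = √(5.211e+16 · (2/9.664e+12 − 1/5.08625e+12)) m/s ≈ 23.22 m/s = 23.22 m/s.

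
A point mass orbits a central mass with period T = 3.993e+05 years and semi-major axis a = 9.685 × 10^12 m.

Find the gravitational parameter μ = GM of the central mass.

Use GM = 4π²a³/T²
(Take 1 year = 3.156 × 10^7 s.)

Convert to SI: T = 3.993e+05 years = 1.26019e+13 s.
GM = 4π² · a³ / T².
GM = 4π² · (9.685e+12)³ / (1.26019e+13)² m³/s² ≈ 2.258e+14 m³/s² = 2.258 × 10^14 m³/s².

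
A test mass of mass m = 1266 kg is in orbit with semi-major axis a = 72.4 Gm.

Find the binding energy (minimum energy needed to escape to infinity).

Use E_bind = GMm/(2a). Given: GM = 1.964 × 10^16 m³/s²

Convert to SI: a = 72.4 Gm = 7.24e+10 m.
Total orbital energy is E = −GMm/(2a); binding energy is E_bind = −E = GMm/(2a).
E_bind = 1.964e+16 · 1266 / (2 · 7.24e+10) J ≈ 1.717e+08 J = 171.7 MJ.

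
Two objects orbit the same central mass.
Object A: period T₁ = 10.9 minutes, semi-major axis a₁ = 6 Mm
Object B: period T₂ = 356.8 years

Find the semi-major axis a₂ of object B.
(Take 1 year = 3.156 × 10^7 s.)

Convert to SI: T₁ = 10.9 minutes = 654 s; a₁ = 6 Mm = 6e+06 m; T₂ = 356.8 years = 1.12606e+10 s.
Kepler's third law: (T₁/T₂)² = (a₁/a₂)³ ⇒ a₂ = a₁ · (T₂/T₁)^(2/3).
T₂/T₁ = 1.12606e+10 / 654 = 1.72181e+07.
a₂ = 6e+06 · (1.72181e+07)^(2/3) m ≈ 4.001e+11 m = 400.1 Gm.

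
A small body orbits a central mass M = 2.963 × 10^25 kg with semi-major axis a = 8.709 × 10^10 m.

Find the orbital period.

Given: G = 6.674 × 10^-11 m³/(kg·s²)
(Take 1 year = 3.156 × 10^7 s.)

GM = G · M = 6.674e-11 · 2.963e+25 = 1.97751e+15 m³/s².
Kepler's third law: T = 2π √(a³ / GM).
Substituting a = 8.709e+10 m and GM = 1.97751e+15 m³/s²:
T = 2π √((8.709e+10)³ / 1.97751e+15) s
T ≈ 3.631e+09 s = 115.1 years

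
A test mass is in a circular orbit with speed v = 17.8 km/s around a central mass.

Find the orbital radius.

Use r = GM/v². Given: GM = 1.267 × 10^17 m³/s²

Convert to SI: v = 17.8 km/s = 17800 m/s.
For a circular orbit, v² = GM / r, so r = GM / v².
r = 1.267e+17 / (17800)² m ≈ 3.999e+08 m = 399.9 Mm.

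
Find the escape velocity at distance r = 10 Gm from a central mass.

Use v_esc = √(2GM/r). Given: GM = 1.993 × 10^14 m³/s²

Convert to SI: r = 10 Gm = 1e+10 m.
Escape velocity comes from setting total energy to zero: ½v² − GM/r = 0 ⇒ v_esc = √(2GM / r).
v_esc = √(2 · 1.993e+14 / 1e+10) m/s ≈ 199.6 m/s = 199.6 m/s.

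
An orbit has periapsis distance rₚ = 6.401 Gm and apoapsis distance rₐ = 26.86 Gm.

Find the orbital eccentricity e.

Convert to SI: rₚ = 6.401 Gm = 6.401e+09 m; rₐ = 26.86 Gm = 2.686e+10 m.
e = (rₐ − rₚ) / (rₐ + rₚ).
e = (2.686e+10 − 6.401e+09) / (2.686e+10 + 6.401e+09) = 2.0459e+10 / 3.3261e+10 ≈ 0.6151.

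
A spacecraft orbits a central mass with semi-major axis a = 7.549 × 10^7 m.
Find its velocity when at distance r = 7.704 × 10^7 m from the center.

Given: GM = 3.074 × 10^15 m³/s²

Vis-viva: v = √(GM · (2/r − 1/a)).
2/r − 1/a = 2/7.704e+07 − 1/7.549e+07 = 1.27138e-08 m⁻¹.
v = √(3.074e+15 · 1.27138e-08) m/s ≈ 6252 m/s = 6.252 km/s.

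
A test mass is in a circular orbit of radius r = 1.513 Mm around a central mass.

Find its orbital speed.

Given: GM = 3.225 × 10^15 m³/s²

Convert to SI: r = 1.513 Mm = 1.513e+06 m.
For a circular orbit, gravity supplies the centripetal force, so v = √(GM / r).
v = √(3.225e+15 / 1.513e+06) m/s ≈ 4.617e+04 m/s = 46.17 km/s.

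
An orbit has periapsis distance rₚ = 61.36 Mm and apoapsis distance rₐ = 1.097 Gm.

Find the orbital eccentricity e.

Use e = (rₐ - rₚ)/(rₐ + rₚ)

Convert to SI: rₚ = 61.36 Mm = 6.136e+07 m; rₐ = 1.097 Gm = 1.097e+09 m.
e = (rₐ − rₚ) / (rₐ + rₚ).
e = (1.097e+09 − 6.136e+07) / (1.097e+09 + 6.136e+07) = 1.03564e+09 / 1.15836e+09 ≈ 0.8941.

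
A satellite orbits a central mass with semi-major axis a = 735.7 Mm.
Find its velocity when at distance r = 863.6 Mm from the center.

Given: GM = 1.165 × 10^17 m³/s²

Convert to SI: a = 735.7 Mm = 7.357e+08 m; r = 863.6 Mm = 8.636e+08 m.
Vis-viva: v = √(GM · (2/r − 1/a)).
2/r − 1/a = 2/8.636e+08 − 1/7.357e+08 = 9.56637e-10 m⁻¹.
v = √(1.165e+17 · 9.56637e-10) m/s ≈ 1.056e+04 m/s = 10.56 km/s.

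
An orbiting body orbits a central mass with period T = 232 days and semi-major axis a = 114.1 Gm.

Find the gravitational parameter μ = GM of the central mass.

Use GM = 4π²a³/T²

Convert to SI: T = 232 days = 2.00448e+07 s; a = 114.1 Gm = 1.141e+11 m.
GM = 4π² · a³ / T².
GM = 4π² · (1.141e+11)³ / (2.00448e+07)² m³/s² ≈ 1.46e+20 m³/s² = 1.46 × 10^20 m³/s².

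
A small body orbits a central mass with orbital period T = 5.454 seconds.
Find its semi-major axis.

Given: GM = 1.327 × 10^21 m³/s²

Invert Kepler's third law: a = (GM · T² / (4π²))^(1/3).
Substituting T = 5.454 s and GM = 1.327e+21 m³/s²:
a = (1.327e+21 · (5.454)² / (4π²))^(1/3) m
a ≈ 1e+07 m = 10 Mm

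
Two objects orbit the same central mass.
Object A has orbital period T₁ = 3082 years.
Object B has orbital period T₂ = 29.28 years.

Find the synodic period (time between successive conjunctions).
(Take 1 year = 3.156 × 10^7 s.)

Convert to SI: T₁ = 3082 years = 9.72679e+10 s; T₂ = 29.28 years = 9.24077e+08 s.
T_syn = |T₁ · T₂ / (T₁ − T₂)|.
T_syn = |9.72679e+10 · 9.24077e+08 / (9.72679e+10 − 9.24077e+08)| s ≈ 9.329e+08 s = 29.56 years.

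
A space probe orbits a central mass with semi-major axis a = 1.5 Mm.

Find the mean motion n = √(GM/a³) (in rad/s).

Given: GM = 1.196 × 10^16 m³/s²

Convert to SI: a = 1.5 Mm = 1.5e+06 m.
n = √(GM / a³).
n = √(1.196e+16 / (1.5e+06)³) rad/s ≈ 0.05953 rad/s.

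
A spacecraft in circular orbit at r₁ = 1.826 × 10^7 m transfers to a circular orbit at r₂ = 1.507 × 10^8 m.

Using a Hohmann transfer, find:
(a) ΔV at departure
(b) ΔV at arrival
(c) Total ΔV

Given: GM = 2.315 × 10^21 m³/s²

Transfer semi-major axis: a_t = (r₁ + r₂)/2 = (1.826e+07 + 1.507e+08)/2 = 8.448e+07 m.
Circular speeds: v₁ = √(GM/r₁) = 1.12597e+07 m/s, v₂ = √(GM/r₂) = 3.91939e+06 m/s.
Transfer speeds (vis-viva v² = GM(2/r − 1/a_t)): v₁ᵗ = 1.50385e+07 m/s, v₂ᵗ = 1.82218e+06 m/s.
(a) ΔV₁ = |v₁ᵗ − v₁| ≈ 3.779e+06 m/s = 3779 km/s.
(b) ΔV₂ = |v₂ − v₂ᵗ| ≈ 2.097e+06 m/s = 2097 km/s.
(c) ΔV_total = ΔV₁ + ΔV₂ ≈ 5.876e+06 m/s = 5876 km/s.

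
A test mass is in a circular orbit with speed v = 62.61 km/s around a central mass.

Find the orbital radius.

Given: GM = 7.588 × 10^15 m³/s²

Convert to SI: v = 62.61 km/s = 62610 m/s.
For a circular orbit, v² = GM / r, so r = GM / v².
r = 7.588e+15 / (62610)² m ≈ 1.936e+06 m = 1.936 Mm.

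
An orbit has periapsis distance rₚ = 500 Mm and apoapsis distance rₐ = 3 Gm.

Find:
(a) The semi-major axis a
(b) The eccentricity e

Convert to SI: rₚ = 500 Mm = 5e+08 m; rₐ = 3 Gm = 3e+09 m.
(a) a = (rₚ + rₐ) / 2 = (5e+08 + 3e+09) / 2 ≈ 1.75e+09 m = 1.75 Gm.
(b) e = (rₐ − rₚ) / (rₐ + rₚ) = (3e+09 − 5e+08) / (3e+09 + 5e+08) ≈ 0.7143.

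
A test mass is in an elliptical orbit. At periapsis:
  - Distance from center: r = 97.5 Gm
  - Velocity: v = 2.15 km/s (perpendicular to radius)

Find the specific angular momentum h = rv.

Convert to SI: r = 97.5 Gm = 9.75e+10 m; v = 2.15 km/s = 2150 m/s.
With v perpendicular to r, h = r · v.
h = 9.75e+10 · 2150 m²/s ≈ 2.096e+14 m²/s.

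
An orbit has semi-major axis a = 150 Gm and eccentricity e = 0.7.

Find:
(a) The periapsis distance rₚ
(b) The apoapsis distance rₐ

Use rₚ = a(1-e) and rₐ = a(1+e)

Convert to SI: a = 150 Gm = 1.5e+11 m.
(a) rₚ = a(1 − e) = 1.5e+11 · (1 − 0.7) = 1.5e+11 · 0.3 ≈ 4.5e+10 m = 45 Gm.
(b) rₐ = a(1 + e) = 1.5e+11 · (1 + 0.7) = 1.5e+11 · 1.7 ≈ 2.55e+11 m = 255 Gm.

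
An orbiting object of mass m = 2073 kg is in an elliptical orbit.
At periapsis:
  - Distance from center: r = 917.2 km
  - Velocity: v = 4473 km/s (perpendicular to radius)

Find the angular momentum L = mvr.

Convert to SI: r = 917.2 km = 917200 m; v = 4473 km/s = 4.473e+06 m/s.
Since v is perpendicular to r, L = m · v · r.
L = 2073 · 4.473e+06 · 917200 kg·m²/s ≈ 8.505e+15 kg·m²/s.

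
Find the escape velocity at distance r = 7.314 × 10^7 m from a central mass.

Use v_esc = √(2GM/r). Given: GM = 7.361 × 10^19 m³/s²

Escape velocity comes from setting total energy to zero: ½v² − GM/r = 0 ⇒ v_esc = √(2GM / r).
v_esc = √(2 · 7.361e+19 / 7.314e+07) m/s ≈ 1.419e+06 m/s = 1419 km/s.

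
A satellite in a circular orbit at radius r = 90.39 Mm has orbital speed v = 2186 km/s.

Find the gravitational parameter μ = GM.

Convert to SI: r = 90.39 Mm = 9.039e+07 m; v = 2186 km/s = 2.186e+06 m/s.
For a circular orbit v² = GM/r, so GM = v² · r.
GM = (2.186e+06)² · 9.039e+07 m³/s² ≈ 4.319e+20 m³/s² = 4.319 × 10^20 m³/s².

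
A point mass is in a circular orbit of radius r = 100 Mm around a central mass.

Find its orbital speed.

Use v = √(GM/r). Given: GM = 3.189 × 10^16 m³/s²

Convert to SI: r = 100 Mm = 1e+08 m.
For a circular orbit, gravity supplies the centripetal force, so v = √(GM / r).
v = √(3.189e+16 / 1e+08) m/s ≈ 1.786e+04 m/s = 17.86 km/s.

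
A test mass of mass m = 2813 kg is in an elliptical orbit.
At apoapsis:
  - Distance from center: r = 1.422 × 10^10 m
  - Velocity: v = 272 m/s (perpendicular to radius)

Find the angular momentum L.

Since v is perpendicular to r, L = m · v · r.
L = 2813 · 272 · 1.422e+10 kg·m²/s ≈ 1.088e+16 kg·m²/s.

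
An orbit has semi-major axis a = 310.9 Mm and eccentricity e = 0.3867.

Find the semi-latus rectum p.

Convert to SI: a = 310.9 Mm = 3.109e+08 m.
p = a (1 − e²).
p = 3.109e+08 · (1 − (0.3867)²) = 3.109e+08 · 0.850463 ≈ 2.644e+08 m = 264.4 Mm.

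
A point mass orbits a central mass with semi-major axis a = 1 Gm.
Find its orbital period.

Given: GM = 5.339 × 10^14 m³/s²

Convert to SI: a = 1 Gm = 1e+09 m.
Kepler's third law: T = 2π √(a³ / GM).
Substituting a = 1e+09 m and GM = 5.339e+14 m³/s²:
T = 2π √((1e+09)³ / 5.339e+14) s
T ≈ 8.599e+06 s = 99.53 days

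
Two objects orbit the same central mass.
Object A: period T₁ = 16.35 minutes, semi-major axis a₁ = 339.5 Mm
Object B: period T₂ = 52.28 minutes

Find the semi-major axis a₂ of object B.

Convert to SI: T₁ = 16.35 minutes = 981 s; a₁ = 339.5 Mm = 3.395e+08 m; T₂ = 52.28 minutes = 3136.8 s.
Kepler's third law: (T₁/T₂)² = (a₁/a₂)³ ⇒ a₂ = a₁ · (T₂/T₁)^(2/3).
T₂/T₁ = 3136.8 / 981 = 3.19755.
a₂ = 3.395e+08 · (3.19755)^(2/3) m ≈ 7.369e+08 m = 736.9 Mm.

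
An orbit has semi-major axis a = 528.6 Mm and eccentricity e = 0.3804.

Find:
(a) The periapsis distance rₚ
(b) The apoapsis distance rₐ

Convert to SI: a = 528.6 Mm = 5.286e+08 m.
(a) rₚ = a(1 − e) = 5.286e+08 · (1 − 0.3804) = 5.286e+08 · 0.6196 ≈ 3.275e+08 m = 327.5 Mm.
(b) rₐ = a(1 + e) = 5.286e+08 · (1 + 0.3804) = 5.286e+08 · 1.3804 ≈ 7.297e+08 m = 729.7 Mm.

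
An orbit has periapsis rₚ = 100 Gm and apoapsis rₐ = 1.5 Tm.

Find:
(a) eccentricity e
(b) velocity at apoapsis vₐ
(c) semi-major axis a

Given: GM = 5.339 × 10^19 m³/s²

Convert to SI: rₚ = 100 Gm = 1e+11 m; rₐ = 1.5 Tm = 1.5e+12 m.
(a) e = (rₐ − rₚ)/(rₐ + rₚ) = (1.5e+12 − 1e+11)/(1.5e+12 + 1e+11) ≈ 0.875
(b) With a = (rₚ + rₐ)/2 = 8e+11 m, vₐ = √(GM (2/rₐ − 1/a)) = √(5.339e+19 · (2/1.5e+12 − 1/8e+11)) m/s ≈ 2109 m/s
(c) a = (rₚ + rₐ)/2 = (1e+11 + 1.5e+12)/2 ≈ 8e+11 m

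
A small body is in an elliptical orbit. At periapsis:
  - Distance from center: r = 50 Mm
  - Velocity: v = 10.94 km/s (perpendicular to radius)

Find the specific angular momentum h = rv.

Convert to SI: r = 50 Mm = 5e+07 m; v = 10.94 km/s = 10940 m/s.
With v perpendicular to r, h = r · v.
h = 5e+07 · 10940 m²/s ≈ 5.47e+11 m²/s.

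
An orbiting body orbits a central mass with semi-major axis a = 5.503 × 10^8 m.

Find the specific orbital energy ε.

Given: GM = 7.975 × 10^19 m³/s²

ε = −GM / (2a).
ε = −7.975e+19 / (2 · 5.503e+08) J/kg ≈ -7.246e+10 J/kg = -72.46 GJ/kg.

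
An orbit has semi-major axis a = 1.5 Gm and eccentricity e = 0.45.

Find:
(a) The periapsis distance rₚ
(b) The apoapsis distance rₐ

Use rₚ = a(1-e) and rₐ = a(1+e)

Convert to SI: a = 1.5 Gm = 1.5e+09 m.
(a) rₚ = a(1 − e) = 1.5e+09 · (1 − 0.45) = 1.5e+09 · 0.55 ≈ 8.25e+08 m = 825 Mm.
(b) rₐ = a(1 + e) = 1.5e+09 · (1 + 0.45) = 1.5e+09 · 1.45 ≈ 2.175e+09 m = 2.175 Gm.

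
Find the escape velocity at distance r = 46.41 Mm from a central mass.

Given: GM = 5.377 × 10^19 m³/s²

Convert to SI: r = 46.41 Mm = 4.641e+07 m.
Escape velocity comes from setting total energy to zero: ½v² − GM/r = 0 ⇒ v_esc = √(2GM / r).
v_esc = √(2 · 5.377e+19 / 4.641e+07) m/s ≈ 1.522e+06 m/s = 1522 km/s.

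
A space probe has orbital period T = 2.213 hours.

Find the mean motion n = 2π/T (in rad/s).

Convert to SI: T = 2.213 hours = 7966.8 s.
n = 2π / T.
n = 2π / 7966.8 s ≈ 0.0007887 rad/s.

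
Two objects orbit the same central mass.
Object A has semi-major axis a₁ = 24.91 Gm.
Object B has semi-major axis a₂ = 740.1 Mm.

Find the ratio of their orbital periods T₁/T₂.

Convert to SI: a₁ = 24.91 Gm = 2.491e+10 m; a₂ = 740.1 Mm = 7.401e+08 m.
From Kepler's third law, (T₁/T₂)² = (a₁/a₂)³, so T₁/T₂ = (a₁/a₂)^(3/2).
a₁/a₂ = 2.491e+10 / 7.401e+08 = 33.6576.
T₁/T₂ = (33.6576)^(3/2) ≈ 195.3.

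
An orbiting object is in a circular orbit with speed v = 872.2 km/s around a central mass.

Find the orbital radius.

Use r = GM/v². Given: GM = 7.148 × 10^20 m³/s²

Convert to SI: v = 872.2 km/s = 872200 m/s.
For a circular orbit, v² = GM / r, so r = GM / v².
r = 7.148e+20 / (872200)² m ≈ 9.396e+08 m = 939.6 Mm.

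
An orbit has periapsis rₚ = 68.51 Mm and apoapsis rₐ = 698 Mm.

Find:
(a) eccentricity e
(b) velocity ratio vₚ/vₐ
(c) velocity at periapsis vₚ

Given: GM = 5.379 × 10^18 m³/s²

Convert to SI: rₚ = 68.51 Mm = 6.851e+07 m; rₐ = 698 Mm = 6.98e+08 m.
(a) e = (rₐ − rₚ)/(rₐ + rₚ) = (6.98e+08 − 6.851e+07)/(6.98e+08 + 6.851e+07) ≈ 0.8212
(b) Conservation of angular momentum (rₚvₚ = rₐvₐ) gives vₚ/vₐ = rₐ/rₚ = 6.98e+08/6.851e+07 ≈ 10.19
(c) With a = (rₚ + rₐ)/2 = 3.83255e+08 m, vₚ = √(GM (2/rₚ − 1/a)) = √(5.379e+18 · (2/6.851e+07 − 1/3.83255e+08)) m/s ≈ 3.781e+05 m/s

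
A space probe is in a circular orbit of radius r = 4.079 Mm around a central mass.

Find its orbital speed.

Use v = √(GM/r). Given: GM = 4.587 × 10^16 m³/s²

Convert to SI: r = 4.079 Mm = 4.079e+06 m.
For a circular orbit, gravity supplies the centripetal force, so v = √(GM / r).
v = √(4.587e+16 / 4.079e+06) m/s ≈ 1.06e+05 m/s = 106 km/s.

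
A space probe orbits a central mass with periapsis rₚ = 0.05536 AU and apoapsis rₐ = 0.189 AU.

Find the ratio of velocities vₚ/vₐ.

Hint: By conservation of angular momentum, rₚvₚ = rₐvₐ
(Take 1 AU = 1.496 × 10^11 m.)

Convert to SI: rₚ = 0.05536 AU = 8.28186e+09 m; rₐ = 0.189 AU = 2.82744e+10 m.
Conservation of angular momentum gives rₚvₚ = rₐvₐ, so vₚ/vₐ = rₐ/rₚ.
vₚ/vₐ = 2.82744e+10 / 8.28186e+09 ≈ 3.414.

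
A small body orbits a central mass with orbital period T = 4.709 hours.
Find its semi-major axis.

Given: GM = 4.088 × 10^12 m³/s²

Convert to SI: T = 4.709 hours = 16952.4 s.
Invert Kepler's third law: a = (GM · T² / (4π²))^(1/3).
Substituting T = 16952.4 s and GM = 4.088e+12 m³/s²:
a = (4.088e+12 · (16952.4)² / (4π²))^(1/3) m
a ≈ 3.099e+06 m = 3.099 × 10^6 m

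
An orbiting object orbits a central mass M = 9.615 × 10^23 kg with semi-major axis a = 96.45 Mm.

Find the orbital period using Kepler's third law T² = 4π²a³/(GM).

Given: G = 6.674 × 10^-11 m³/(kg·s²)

Convert to SI: a = 96.45 Mm = 9.645e+07 m.
GM = G · M = 6.674e-11 · 9.615e+23 = 6.41705e+13 m³/s².
Kepler's third law: T = 2π √(a³ / GM).
Substituting a = 9.645e+07 m and GM = 6.41705e+13 m³/s²:
T = 2π √((9.645e+07)³ / 6.41705e+13) s
T ≈ 7.43e+05 s = 8.599 days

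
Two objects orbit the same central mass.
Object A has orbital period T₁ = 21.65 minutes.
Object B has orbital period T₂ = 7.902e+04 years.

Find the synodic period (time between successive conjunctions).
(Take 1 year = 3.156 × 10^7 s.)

Convert to SI: T₁ = 21.65 minutes = 1299 s; T₂ = 7.902e+04 years = 2.49387e+12 s.
T_syn = |T₁ · T₂ / (T₁ − T₂)|.
T_syn = |1299 · 2.49387e+12 / (1299 − 2.49387e+12)| s ≈ 1299 s = 21.65 minutes.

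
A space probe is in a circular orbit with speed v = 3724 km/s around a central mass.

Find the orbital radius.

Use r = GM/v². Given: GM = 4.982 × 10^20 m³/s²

Convert to SI: v = 3724 km/s = 3.724e+06 m/s.
For a circular orbit, v² = GM / r, so r = GM / v².
r = 4.982e+20 / (3.724e+06)² m ≈ 3.592e+07 m = 35.92 Mm.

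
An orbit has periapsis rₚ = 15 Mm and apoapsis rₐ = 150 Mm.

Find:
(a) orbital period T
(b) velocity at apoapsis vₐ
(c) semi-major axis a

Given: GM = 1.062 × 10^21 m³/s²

Convert to SI: rₚ = 15 Mm = 1.5e+07 m; rₐ = 150 Mm = 1.5e+08 m.
(a) With a = (rₚ + rₐ)/2 = 8.25e+07 m, T = 2π √(a³/GM) = 2π √((8.25e+07)³/1.062e+21) s ≈ 144.5 s
(b) With a = (rₚ + rₐ)/2 = 8.25e+07 m, vₐ = √(GM (2/rₐ − 1/a)) = √(1.062e+21 · (2/1.5e+08 − 1/8.25e+07)) m/s ≈ 1.135e+06 m/s
(c) a = (rₚ + rₐ)/2 = (1.5e+07 + 1.5e+08)/2 ≈ 8.25e+07 m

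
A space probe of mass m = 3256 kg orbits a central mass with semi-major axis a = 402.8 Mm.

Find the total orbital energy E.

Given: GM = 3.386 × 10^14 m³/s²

Convert to SI: a = 402.8 Mm = 4.028e+08 m.
E = −GMm / (2a).
E = −3.386e+14 · 3256 / (2 · 4.028e+08) J ≈ -1.369e+09 J = -1.369 GJ.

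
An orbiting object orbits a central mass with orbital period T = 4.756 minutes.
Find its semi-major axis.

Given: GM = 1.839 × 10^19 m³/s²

Convert to SI: T = 4.756 minutes = 285.36 s.
Invert Kepler's third law: a = (GM · T² / (4π²))^(1/3).
Substituting T = 285.36 s and GM = 1.839e+19 m³/s²:
a = (1.839e+19 · (285.36)² / (4π²))^(1/3) m
a ≈ 3.36e+07 m = 33.6 Mm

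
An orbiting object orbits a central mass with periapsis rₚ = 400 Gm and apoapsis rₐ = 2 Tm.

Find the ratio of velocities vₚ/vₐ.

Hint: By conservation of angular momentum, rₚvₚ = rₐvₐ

Convert to SI: rₚ = 400 Gm = 4e+11 m; rₐ = 2 Tm = 2e+12 m.
Conservation of angular momentum gives rₚvₚ = rₐvₐ, so vₚ/vₐ = rₐ/rₚ.
vₚ/vₐ = 2e+12 / 4e+11 ≈ 5.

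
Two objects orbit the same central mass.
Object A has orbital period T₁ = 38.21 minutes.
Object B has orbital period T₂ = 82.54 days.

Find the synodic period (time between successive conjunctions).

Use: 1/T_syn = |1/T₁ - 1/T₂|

Convert to SI: T₁ = 38.21 minutes = 2292.6 s; T₂ = 82.54 days = 7.13146e+06 s.
T_syn = |T₁ · T₂ / (T₁ − T₂)|.
T_syn = |2292.6 · 7.13146e+06 / (2292.6 − 7.13146e+06)| s ≈ 2293 s = 38.22 minutes.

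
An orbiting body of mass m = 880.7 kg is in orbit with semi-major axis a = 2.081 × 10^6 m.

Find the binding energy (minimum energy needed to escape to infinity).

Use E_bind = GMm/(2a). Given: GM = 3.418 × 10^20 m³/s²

Total orbital energy is E = −GMm/(2a); binding energy is E_bind = −E = GMm/(2a).
E_bind = 3.418e+20 · 880.7 / (2 · 2.081e+06) J ≈ 7.233e+16 J = 72.33 PJ.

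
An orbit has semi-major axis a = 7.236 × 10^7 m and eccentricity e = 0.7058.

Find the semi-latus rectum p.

p = a (1 − e²).
p = 7.236e+07 · (1 − (0.7058)²) = 7.236e+07 · 0.501846 ≈ 3.631e+07 m = 3.631 × 10^7 m.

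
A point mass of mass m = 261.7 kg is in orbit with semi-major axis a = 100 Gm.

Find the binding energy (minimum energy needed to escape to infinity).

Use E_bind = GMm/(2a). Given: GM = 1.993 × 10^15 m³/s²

Convert to SI: a = 100 Gm = 1e+11 m.
Total orbital energy is E = −GMm/(2a); binding energy is E_bind = −E = GMm/(2a).
E_bind = 1.993e+15 · 261.7 / (2 · 1e+11) J ≈ 2.608e+06 J = 2.608 MJ.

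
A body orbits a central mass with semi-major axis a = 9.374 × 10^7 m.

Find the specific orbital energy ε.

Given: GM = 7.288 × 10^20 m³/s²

ε = −GM / (2a).
ε = −7.288e+20 / (2 · 9.374e+07) J/kg ≈ -3.887e+12 J/kg = -3887 GJ/kg.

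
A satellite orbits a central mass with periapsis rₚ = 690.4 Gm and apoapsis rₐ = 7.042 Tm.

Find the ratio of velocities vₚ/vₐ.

Convert to SI: rₚ = 690.4 Gm = 6.904e+11 m; rₐ = 7.042 Tm = 7.042e+12 m.
Conservation of angular momentum gives rₚvₚ = rₐvₐ, so vₚ/vₐ = rₐ/rₚ.
vₚ/vₐ = 7.042e+12 / 6.904e+11 ≈ 10.2.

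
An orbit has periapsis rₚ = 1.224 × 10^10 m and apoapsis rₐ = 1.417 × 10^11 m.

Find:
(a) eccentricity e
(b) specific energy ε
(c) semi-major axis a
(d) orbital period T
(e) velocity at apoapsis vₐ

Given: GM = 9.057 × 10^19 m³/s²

(a) e = (rₐ − rₚ)/(rₐ + rₚ) = (1.417e+11 − 1.224e+10)/(1.417e+11 + 1.224e+10) ≈ 0.841
(b) With a = (rₚ + rₐ)/2 = 7.697e+10 m, ε = −GM/(2a) = −9.057e+19/(2 · 7.697e+10) J/kg ≈ -5.883e+08 J/kg
(c) a = (rₚ + rₐ)/2 = (1.224e+10 + 1.417e+11)/2 ≈ 7.697e+10 m
(d) With a = (rₚ + rₐ)/2 = 7.697e+10 m, T = 2π √(a³/GM) = 2π √((7.697e+10)³/9.057e+19) s ≈ 1.41e+07 s
(e) With a = (rₚ + rₐ)/2 = 7.697e+10 m, vₐ = √(GM (2/rₐ − 1/a)) = √(9.057e+19 · (2/1.417e+11 − 1/7.697e+10)) m/s ≈ 1.008e+04 m/s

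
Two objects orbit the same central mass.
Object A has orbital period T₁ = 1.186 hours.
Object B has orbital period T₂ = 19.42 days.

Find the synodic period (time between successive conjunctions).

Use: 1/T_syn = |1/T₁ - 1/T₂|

Convert to SI: T₁ = 1.186 hours = 4269.6 s; T₂ = 19.42 days = 1.67789e+06 s.
T_syn = |T₁ · T₂ / (T₁ − T₂)|.
T_syn = |4269.6 · 1.67789e+06 / (4269.6 − 1.67789e+06)| s ≈ 4280 s = 1.189 hours.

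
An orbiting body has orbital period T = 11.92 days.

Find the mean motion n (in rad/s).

Convert to SI: T = 11.92 days = 1.02989e+06 s.
n = 2π / T.
n = 2π / 1.02989e+06 s ≈ 6.101e-06 rad/s.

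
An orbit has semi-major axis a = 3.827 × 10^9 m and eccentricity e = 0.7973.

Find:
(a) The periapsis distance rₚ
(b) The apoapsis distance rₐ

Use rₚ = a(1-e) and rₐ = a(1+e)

(a) rₚ = a(1 − e) = 3.827e+09 · (1 − 0.7973) = 3.827e+09 · 0.2027 ≈ 7.757e+08 m = 7.757 × 10^8 m.
(b) rₐ = a(1 + e) = 3.827e+09 · (1 + 0.7973) = 3.827e+09 · 1.7973 ≈ 6.878e+09 m = 6.878 × 10^9 m.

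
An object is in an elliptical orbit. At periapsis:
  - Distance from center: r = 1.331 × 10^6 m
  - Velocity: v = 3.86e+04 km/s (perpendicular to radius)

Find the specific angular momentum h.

Convert to SI: v = 3.86e+04 km/s = 3.86e+07 m/s.
With v perpendicular to r, h = r · v.
h = 1.331e+06 · 3.86e+07 m²/s ≈ 5.138e+13 m²/s.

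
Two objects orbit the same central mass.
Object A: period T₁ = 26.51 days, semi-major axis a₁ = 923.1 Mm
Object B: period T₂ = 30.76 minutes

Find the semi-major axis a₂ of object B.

Convert to SI: T₁ = 26.51 days = 2.29046e+06 s; a₁ = 923.1 Mm = 9.231e+08 m; T₂ = 30.76 minutes = 1845.6 s.
Kepler's third law: (T₁/T₂)² = (a₁/a₂)³ ⇒ a₂ = a₁ · (T₂/T₁)^(2/3).
T₂/T₁ = 1845.6 / 2.29046e+06 = 0.000805776.
a₂ = 9.231e+08 · (0.000805776)^(2/3) m ≈ 7.993e+06 m = 7.993 Mm.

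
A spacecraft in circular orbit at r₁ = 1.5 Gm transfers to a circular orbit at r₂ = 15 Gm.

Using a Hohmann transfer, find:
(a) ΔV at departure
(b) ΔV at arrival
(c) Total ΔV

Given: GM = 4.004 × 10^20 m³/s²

Convert to SI: r₁ = 1.5 Gm = 1.5e+09 m; r₂ = 15 Gm = 1.5e+10 m.
Transfer semi-major axis: a_t = (r₁ + r₂)/2 = (1.5e+09 + 1.5e+10)/2 = 8.25e+09 m.
Circular speeds: v₁ = √(GM/r₁) = 516656 m/s, v₂ = √(GM/r₂) = 163381 m/s.
Transfer speeds (vis-viva v² = GM(2/r − 1/a_t)): v₁ᵗ = 696659 m/s, v₂ᵗ = 69665.9 m/s.
(a) ΔV₁ = |v₁ᵗ − v₁| ≈ 1.8e+05 m/s = 180 km/s.
(b) ΔV₂ = |v₂ − v₂ᵗ| ≈ 9.372e+04 m/s = 93.72 km/s.
(c) ΔV_total = ΔV₁ + ΔV₂ ≈ 2.737e+05 m/s = 273.7 km/s.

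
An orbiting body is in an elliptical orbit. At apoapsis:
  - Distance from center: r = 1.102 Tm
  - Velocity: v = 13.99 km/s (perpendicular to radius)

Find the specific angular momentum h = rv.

Convert to SI: r = 1.102 Tm = 1.102e+12 m; v = 13.99 km/s = 13990 m/s.
With v perpendicular to r, h = r · v.
h = 1.102e+12 · 13990 m²/s ≈ 1.542e+16 m²/s.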